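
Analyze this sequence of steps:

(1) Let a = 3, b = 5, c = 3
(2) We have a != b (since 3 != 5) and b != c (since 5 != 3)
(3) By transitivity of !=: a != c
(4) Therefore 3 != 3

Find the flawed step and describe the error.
Step 3: By transitivity of !=: a != c

Step 3 incorrectly applies transitivity to the '!=' relation. Transitivity states: if a R b and b R c, then a R c. However, '!=' is not transitive. Counterexample: 3 != 5 and 5 != 3, but 3 = 3 (both equal 3). Transitivity holds for relations like <, <=, =, but not for !=.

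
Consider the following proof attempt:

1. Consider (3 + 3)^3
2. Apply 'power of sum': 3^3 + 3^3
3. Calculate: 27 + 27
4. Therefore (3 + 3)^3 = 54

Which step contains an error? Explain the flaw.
Step 2: Apply 'power of sum': 3^3 + 3^3

Step 2 incorrectly applies a non-existent rule '(a+b)^n = a^n + b^n'. This is false in general. The correct expansion uses the binomial theorem. The actual value is (3 + 3)^3 = 6^3 = 216, not 54.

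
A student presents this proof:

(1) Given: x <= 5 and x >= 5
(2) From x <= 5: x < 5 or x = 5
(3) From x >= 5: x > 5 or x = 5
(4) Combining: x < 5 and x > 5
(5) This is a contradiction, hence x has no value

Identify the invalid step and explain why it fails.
Step 4: Combining: x < 5 and x > 5

Step 4 incorrectly combines the conditions. From x <= 5 and x >= 5, the intersection is x = 5. The error treats the 'or' cases as 'and' requirements. The correct conclusion is that x = 5 is the unique solution, not that no solution exists.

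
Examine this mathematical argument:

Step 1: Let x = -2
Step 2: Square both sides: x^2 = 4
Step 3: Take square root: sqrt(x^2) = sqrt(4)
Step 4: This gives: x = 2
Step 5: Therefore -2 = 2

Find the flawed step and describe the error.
Step 4: This gives: x = 2

Step 4 incorrectly states that sqrt(x^2) = x. The correct identity is sqrt(x^2) = |x|. Since x = -2 < 0, we have sqrt(x^2) = |-2| = 2, not x = -2.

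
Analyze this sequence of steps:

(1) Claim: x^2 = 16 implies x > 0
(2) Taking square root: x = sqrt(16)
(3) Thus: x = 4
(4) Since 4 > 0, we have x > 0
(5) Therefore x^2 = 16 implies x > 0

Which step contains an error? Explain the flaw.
Step 2: Taking square root: x = sqrt(16)

Step 2 takes the square root and assumes the positive root only. The equation x^2 = 16 actually has two solutions: x = 4 and x = -4. The proof silently assumes x > 0 without justification, then uses this assumption to conclude x > 0, which is circular. The counterexample x = -4 shows the claim is false.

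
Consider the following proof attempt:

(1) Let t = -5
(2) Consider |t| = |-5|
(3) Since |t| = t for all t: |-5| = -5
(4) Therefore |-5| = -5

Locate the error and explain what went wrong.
Step 3: Since |t| = t for all t: |-5| = -5

Step 3 incorrectly states that |t| = t for all t. The correct definition is |t| = t when t >= 0, and |t| = -t when t < 0. Since -5 < 0, we have |-5| = -(-5) = 5, not -5.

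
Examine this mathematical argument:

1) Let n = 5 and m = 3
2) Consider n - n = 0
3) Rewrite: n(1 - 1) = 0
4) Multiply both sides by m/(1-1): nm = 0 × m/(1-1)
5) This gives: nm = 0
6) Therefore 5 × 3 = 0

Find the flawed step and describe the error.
Step 4: Multiply both sides by m/(1-1): nm = 0 × m/(1-1)

Step 4 multiplies both sides by m/(1-1). However, 1-1 = 0, so this is multiplication by m/0, which is undefined. We cannot multiply by an undefined expression.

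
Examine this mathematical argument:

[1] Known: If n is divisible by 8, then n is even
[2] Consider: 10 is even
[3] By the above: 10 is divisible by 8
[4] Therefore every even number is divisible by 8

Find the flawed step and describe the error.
Step 3: By the above: 10 is divisible by 8

Step 3 commits the fallacy of affirming the consequent. The known fact 'divisible by 8 → even' does NOT imply 'even → divisible by 8'. That would be the converse, which is false. For example, 10 is even but 10 ÷ 8 = 1.25, which is not an integer.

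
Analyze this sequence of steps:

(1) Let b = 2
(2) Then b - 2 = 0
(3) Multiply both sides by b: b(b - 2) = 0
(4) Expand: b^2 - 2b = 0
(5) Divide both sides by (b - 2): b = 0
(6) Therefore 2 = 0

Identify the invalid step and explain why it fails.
Step 5: Divide both sides by (b - 2): b = 0

Step 5 divides both sides by (b - 2). However, since b = 2, we have (b - 2) = 0. Division by zero is undefined, making this step invalid.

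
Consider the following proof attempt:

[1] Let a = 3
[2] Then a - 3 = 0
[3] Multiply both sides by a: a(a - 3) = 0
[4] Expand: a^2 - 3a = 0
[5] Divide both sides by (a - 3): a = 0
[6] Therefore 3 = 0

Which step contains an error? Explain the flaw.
Step 5: Divide both sides by (a - 3): a = 0

Step 5 divides both sides by (a - 3). However, since a = 3, we have (a - 3) = 0. Division by zero is undefined, making this step invalid.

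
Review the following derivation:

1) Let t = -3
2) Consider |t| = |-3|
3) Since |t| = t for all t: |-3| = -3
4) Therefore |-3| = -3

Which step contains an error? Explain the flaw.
Step 3: Since |t| = t for all t: |-3| = -3

Step 3 incorrectly states that |t| = t for all t. The correct definition is |t| = t when t >= 0, and |t| = -t when t < 0. Since -3 < 0, we have |-3| = -(-3) = 3, not -3.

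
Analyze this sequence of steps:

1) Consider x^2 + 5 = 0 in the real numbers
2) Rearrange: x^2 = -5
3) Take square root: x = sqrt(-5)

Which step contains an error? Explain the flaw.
Step 3: Take square root: x = sqrt(-5)

Step 3 takes the square root of -5, which is negative. In the real number system, the square root of a negative number is undefined. The equation x^2 + 5 = 0 has no real solutions. Square roots of negative numbers only exist in the complex numbers.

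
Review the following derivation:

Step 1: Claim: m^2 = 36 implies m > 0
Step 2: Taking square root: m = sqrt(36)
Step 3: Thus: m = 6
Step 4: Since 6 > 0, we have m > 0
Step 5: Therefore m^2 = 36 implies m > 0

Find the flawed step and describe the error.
Step 2: Taking square root: m = sqrt(36)

Step 2 takes the square root and assumes the positive root only. The equation m^2 = 36 actually has two solutions: m = 6 and m = -6. The proof silently assumes m > 0 without justification, then uses this assumption to conclude m > 0, which is circular. The counterexample m = -6 shows the claim is false.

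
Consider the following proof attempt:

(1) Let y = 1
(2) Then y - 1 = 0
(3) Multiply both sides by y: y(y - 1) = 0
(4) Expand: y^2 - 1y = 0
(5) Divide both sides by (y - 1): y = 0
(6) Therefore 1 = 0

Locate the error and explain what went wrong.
Step 5: Divide both sides by (y - 1): y = 0

Step 5 divides both sides by (y - 1). However, since y = 1, we have (y - 1) = 0. Division by zero is undefined, making this step invalid.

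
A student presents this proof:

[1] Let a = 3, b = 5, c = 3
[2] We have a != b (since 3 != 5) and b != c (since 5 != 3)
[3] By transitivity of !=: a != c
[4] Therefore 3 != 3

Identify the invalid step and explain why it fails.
Step 3: By transitivity of !=: a != c

Step 3 incorrectly applies transitivity to the '!=' relation. Transitivity states: if a R b and b R c, then a R c. However, '!=' is not transitive. Counterexample: 3 != 5 and 5 != 3, but 3 = 3 (both equal 3). Transitivity holds for relations like <, <=, =, but not for !=.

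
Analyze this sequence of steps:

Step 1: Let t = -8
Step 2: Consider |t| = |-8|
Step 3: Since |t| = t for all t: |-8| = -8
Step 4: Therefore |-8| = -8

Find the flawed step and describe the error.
Step 3: Since |t| = t for all t: |-8| = -8

Step 3 incorrectly states that |t| = t for all t. The correct definition is |t| = t when t >= 0, and |t| = -t when t < 0. Since -8 < 0, we have |-8| = -(-8) = 8, not -8.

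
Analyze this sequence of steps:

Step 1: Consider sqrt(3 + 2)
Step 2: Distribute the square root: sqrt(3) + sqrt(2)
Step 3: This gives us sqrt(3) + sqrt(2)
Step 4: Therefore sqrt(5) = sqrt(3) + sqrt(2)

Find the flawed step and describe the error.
Step 2: Distribute the square root: sqrt(3) + sqrt(2)

Step 2 incorrectly 'distributes' the square root over addition. The square root function does not distribute: sqrt(a + b) ≠ sqrt(a) + sqrt(b). In fact, sqrt(3 + 2) = sqrt(5) ≈ 2.2361, while sqrt(3) + sqrt(2) ≈ 3.1463.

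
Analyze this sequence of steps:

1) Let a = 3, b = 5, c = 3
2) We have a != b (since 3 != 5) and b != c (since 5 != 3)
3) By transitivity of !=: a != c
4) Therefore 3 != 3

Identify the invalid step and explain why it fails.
Step 3: By transitivity of !=: a != c

Step 3 incorrectly applies transitivity to the '!=' relation. Transitivity states: if a R b and b R c, then a R c. However, '!=' is not transitive. Counterexample: 3 != 5 and 5 != 3, but 3 = 3 (both equal 3). Transitivity holds for relations like <, <=, =, but not for !=.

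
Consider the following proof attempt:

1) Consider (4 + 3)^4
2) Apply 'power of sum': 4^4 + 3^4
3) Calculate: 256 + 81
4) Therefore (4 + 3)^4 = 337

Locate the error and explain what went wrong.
Step 2: Apply 'power of sum': 4^4 + 3^4

Step 2 incorrectly applies a non-existent rule '(a+b)^n = a^n + b^n'. This is false in general. The correct expansion uses the binomial theorem. The actual value is (4 + 3)^4 = 7^4 = 2401, not 337.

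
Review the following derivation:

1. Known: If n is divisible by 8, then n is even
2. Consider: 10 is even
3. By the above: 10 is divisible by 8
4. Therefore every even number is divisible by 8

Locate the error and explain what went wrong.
Step 3: By the above: 10 is divisible by 8

Step 3 commits the fallacy of affirming the consequent. The known fact 'divisible by 8 → even' does NOT imply 'even → divisible by 8'. That would be the converse, which is false. For example, 10 is even but 10 ÷ 8 = 1.25, which is not an integer.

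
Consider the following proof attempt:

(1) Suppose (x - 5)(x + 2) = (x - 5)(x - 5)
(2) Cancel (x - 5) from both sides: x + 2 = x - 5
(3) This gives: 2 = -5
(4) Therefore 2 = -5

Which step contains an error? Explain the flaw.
Step 2: Cancel (x - 5) from both sides: x + 2 = x - 5

Step 2 cancels (x - 5) from both sides. This is only valid if (x - 5) ≠ 0, i.e., x ≠ 5. When x = 5, both sides equal zero regardless of the other factors. The correct approach requires considering x = 5 as a separate case.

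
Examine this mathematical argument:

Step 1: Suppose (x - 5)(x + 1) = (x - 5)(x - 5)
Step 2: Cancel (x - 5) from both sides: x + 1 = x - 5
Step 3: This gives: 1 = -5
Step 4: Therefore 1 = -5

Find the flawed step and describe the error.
Step 2: Cancel (x - 5) from both sides: x + 1 = x - 5

Step 2 cancels (x - 5) from both sides. This is only valid if (x - 5) ≠ 0, i.e., x ≠ 5. When x = 5, both sides equal zero regardless of the other factors. The correct approach requires considering x = 5 as a separate case.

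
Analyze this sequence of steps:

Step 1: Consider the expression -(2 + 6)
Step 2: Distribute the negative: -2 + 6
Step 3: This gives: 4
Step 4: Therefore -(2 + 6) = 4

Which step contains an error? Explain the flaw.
Step 2: Distribute the negative: -2 + 6

Step 2 incorrectly distributes the negative sign. The correct distribution is -(2 + 6) = -2 - 6 = -8. The negative must be applied to both terms, not just the first. The error treats -(2 + 6) as -2 + 6, which equals 4 instead of -8.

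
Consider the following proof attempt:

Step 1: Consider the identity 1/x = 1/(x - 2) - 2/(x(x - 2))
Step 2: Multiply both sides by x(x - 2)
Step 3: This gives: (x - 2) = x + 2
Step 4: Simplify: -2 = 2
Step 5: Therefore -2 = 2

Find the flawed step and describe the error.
Step 3: This gives: (x - 2) = x + 2

Step 3 makes a sign error when clearing denominators. Multiplying -2/(x(x - 2)) by x(x - 2) gives -2, not +2. The correct result is (x - 2) = x - 2, which is trivially true, not (x - 2) = x + 2. (Step 1 is a valid identity: 1/(x - 2) - 2/(x(x - 2)) = (x - 2)/(x(x - 2)) = 1/x.)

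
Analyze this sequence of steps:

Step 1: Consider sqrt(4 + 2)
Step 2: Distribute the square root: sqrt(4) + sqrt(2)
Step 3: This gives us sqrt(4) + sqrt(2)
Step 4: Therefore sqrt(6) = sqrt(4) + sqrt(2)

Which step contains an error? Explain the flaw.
Step 2: Distribute the square root: sqrt(4) + sqrt(2)

Step 2 incorrectly 'distributes' the square root over addition. The square root function does not distribute: sqrt(a + b) ≠ sqrt(a) + sqrt(b). In fact, sqrt(4 + 2) = sqrt(6) ≈ 2.4495, while sqrt(4) + sqrt(2) ≈ 3.4142.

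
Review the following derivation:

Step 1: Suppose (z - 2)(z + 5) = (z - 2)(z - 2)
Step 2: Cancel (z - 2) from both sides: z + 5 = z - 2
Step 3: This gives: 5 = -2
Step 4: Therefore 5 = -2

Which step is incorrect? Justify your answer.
Step 2: Cancel (z - 2) from both sides: z + 5 = z - 2

Step 2 cancels (z - 2) from both sides. This is only valid if (z - 2) ≠ 0, i.e., z ≠ 2. When z = 2, both sides equal zero regardless of the other factors. The correct approach requires considering z = 2 as a separate case.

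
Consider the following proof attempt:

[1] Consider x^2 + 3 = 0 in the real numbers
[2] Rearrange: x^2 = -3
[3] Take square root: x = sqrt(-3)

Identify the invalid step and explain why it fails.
Step 3: Take square root: x = sqrt(-3)

Step 3 takes the square root of -3, which is negative. In the real number system, the square root of a negative number is undefined. The equation x^2 + 3 = 0 has no real solutions. Square roots of negative numbers only exist in the complex numbers.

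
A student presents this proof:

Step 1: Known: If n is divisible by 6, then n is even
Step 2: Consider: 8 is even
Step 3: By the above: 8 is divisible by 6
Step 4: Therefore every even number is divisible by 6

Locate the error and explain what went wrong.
Step 3: By the above: 8 is divisible by 6

Step 3 commits the fallacy of affirming the consequent. The known fact 'divisible by 6 → even' does NOT imply 'even → divisible by 6'. That would be the converse, which is false. For example, 8 is even but 8 ÷ 6 = 1.33, which is not an integer.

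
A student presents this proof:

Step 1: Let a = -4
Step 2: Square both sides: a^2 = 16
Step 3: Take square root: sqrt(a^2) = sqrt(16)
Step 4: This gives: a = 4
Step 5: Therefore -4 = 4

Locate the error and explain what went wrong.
Step 4: This gives: a = 4

Step 4 incorrectly states that sqrt(a^2) = a. The correct identity is sqrt(a^2) = |a|. Since a = -4 < 0, we have sqrt(a^2) = |-4| = 4, not a = -4.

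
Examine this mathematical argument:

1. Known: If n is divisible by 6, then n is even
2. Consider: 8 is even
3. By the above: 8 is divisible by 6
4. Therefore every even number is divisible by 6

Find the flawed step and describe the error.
Step 3: By the above: 8 is divisible by 6

Step 3 commits the fallacy of affirming the consequent. The known fact 'divisible by 6 → even' does NOT imply 'even → divisible by 6'. That would be the converse, which is false. For example, 8 is even but 8 ÷ 6 = 1.33, which is not an integer.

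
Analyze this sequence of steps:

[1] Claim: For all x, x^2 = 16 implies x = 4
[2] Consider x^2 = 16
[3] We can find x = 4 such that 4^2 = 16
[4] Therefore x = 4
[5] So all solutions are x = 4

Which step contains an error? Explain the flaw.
Step 4: Therefore x = 4

Step 4 incorrectly concludes that x = 4 is the only solution. The proof shows that x = 4 is A solution (existence), but does not show it is the ONLY solution (uniqueness). In fact, x = -4 is also a solution since (-4)^2 = 16. Finding one solution doesn't prove there are no others.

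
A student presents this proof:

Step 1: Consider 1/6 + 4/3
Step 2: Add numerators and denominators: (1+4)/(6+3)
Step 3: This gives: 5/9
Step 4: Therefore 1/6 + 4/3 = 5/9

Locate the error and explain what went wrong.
Step 2: Add numerators and denominators: (1+4)/(6+3)

Step 2 incorrectly adds fractions by separately adding numerators and denominators. This is wrong. The correct method requires a common denominator: 1/6 + 4/3 = (1×3 + 4×6)/(6×3) = 27/18 = 3/2. The method used gives 5/9, which is different.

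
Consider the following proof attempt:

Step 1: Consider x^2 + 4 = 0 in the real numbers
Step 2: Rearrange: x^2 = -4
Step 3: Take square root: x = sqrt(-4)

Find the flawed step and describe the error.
Step 3: Take square root: x = sqrt(-4)

Step 3 takes the square root of -4, which is negative. In the real number system, the square root of a negative number is undefined. The equation x^2 + 4 = 0 has no real solutions. Square roots of negative numbers only exist in the complex numbers.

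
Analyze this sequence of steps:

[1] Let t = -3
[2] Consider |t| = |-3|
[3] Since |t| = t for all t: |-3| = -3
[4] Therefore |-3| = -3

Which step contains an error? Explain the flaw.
Step 3: Since |t| = t for all t: |-3| = -3

Step 3 incorrectly states that |t| = t for all t. The correct definition is |t| = t when t >= 0, and |t| = -t when t < 0. Since -3 < 0, we have |-3| = -(-3) = 3, not -3.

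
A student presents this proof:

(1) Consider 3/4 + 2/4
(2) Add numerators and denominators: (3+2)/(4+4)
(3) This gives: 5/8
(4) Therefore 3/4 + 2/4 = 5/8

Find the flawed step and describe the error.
Step 2: Add numerators and denominators: (3+2)/(4+4)

Step 2 incorrectly adds fractions by separately adding numerators and denominators. This is wrong. The correct method requires a common denominator: 3/4 + 2/4 = (3×4 + 2×4)/(4×4) = 20/16 = 5/4. The method used gives 5/8, which is different.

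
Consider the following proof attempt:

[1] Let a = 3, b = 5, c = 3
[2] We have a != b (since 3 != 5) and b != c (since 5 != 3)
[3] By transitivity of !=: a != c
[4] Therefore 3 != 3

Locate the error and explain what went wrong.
Step 3: By transitivity of !=: a != c

Step 3 incorrectly applies transitivity to the '!=' relation. Transitivity states: if a R b and b R c, then a R c. However, '!=' is not transitive. Counterexample: 3 != 5 and 5 != 3, but 3 = 3 (both equal 3). Transitivity holds for relations like <, <=, =, but not for !=.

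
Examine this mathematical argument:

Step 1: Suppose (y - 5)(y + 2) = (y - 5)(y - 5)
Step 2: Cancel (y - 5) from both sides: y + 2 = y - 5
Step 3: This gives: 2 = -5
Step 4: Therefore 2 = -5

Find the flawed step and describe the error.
Step 2: Cancel (y - 5) from both sides: y + 2 = y - 5

Step 2 cancels (y - 5) from both sides. This is only valid if (y - 5) ≠ 0, i.e., y ≠ 5. When y = 5, both sides equal zero regardless of the other factors. The correct approach requires considering y = 5 as a separate case.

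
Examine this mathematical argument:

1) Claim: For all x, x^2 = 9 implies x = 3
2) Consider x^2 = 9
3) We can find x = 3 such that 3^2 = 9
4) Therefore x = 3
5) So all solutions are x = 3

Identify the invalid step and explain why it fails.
Step 4: Therefore x = 3

Step 4 incorrectly concludes that x = 3 is the only solution. The proof shows that x = 3 is A solution (existence), but does not show it is the ONLY solution (uniqueness). In fact, x = -3 is also a solution since (-3)^2 = 9. Finding one solution doesn't prove there are no others.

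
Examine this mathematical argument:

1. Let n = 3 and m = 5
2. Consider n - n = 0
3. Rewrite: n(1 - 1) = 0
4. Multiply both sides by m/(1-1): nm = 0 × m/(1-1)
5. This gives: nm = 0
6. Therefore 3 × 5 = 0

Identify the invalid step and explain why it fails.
Step 4: Multiply both sides by m/(1-1): nm = 0 × m/(1-1)

Step 4 multiplies both sides by m/(1-1). However, 1-1 = 0, so this is multiplication by m/0, which is undefined. We cannot multiply by an undefined expression.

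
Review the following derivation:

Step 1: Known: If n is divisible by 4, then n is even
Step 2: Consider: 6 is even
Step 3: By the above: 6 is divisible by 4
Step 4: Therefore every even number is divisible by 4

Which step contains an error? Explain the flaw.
Step 3: By the above: 6 is divisible by 4

Step 3 commits the fallacy of affirming the consequent. The known fact 'divisible by 4 → even' does NOT imply 'even → divisible by 4'. That would be the converse, which is false. For example, 6 is even but 6 ÷ 4 = 1.50, which is not an integer.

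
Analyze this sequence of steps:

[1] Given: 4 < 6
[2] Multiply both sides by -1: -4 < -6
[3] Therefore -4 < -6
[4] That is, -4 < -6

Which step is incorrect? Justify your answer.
Step 2: Multiply both sides by -1: -4 < -6

Step 2 multiplies both sides by -1 but fails to reverse the inequality sign. When multiplying (or dividing) an inequality by a negative number, the direction must be reversed. Since 4 < 6, we should get -4 > -6, i.e., -4 > -6.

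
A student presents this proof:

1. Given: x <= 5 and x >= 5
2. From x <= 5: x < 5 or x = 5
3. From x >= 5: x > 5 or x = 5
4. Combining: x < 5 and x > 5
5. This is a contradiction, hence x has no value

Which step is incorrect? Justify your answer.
Step 4: Combining: x < 5 and x > 5

Step 4 incorrectly combines the conditions. From x <= 5 and x >= 5, the intersection is x = 5. The error treats the 'or' cases as 'and' requirements. The correct conclusion is that x = 5 is the unique solution, not that no solution exists.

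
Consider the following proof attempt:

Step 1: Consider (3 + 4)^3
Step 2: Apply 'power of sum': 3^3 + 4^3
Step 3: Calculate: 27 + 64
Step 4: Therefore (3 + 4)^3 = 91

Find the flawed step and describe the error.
Step 2: Apply 'power of sum': 3^3 + 4^3

Step 2 incorrectly applies a non-existent rule '(a+b)^n = a^n + b^n'. This is false in general. The correct expansion uses the binomial theorem. The actual value is (3 + 4)^3 = 7^3 = 343, not 91.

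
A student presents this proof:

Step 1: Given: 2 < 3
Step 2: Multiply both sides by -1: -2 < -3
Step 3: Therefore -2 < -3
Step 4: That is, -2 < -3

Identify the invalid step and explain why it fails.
Step 2: Multiply both sides by -1: -2 < -3

Step 2 multiplies both sides by -1 but fails to reverse the inequality sign. When multiplying (or dividing) an inequality by a negative number, the direction must be reversed. Since 2 < 3, we should get -2 > -3, i.e., -2 > -3.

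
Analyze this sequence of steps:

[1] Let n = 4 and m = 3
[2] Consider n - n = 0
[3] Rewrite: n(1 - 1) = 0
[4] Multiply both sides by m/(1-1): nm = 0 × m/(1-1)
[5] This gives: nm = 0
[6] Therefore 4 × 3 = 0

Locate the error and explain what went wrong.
Step 4: Multiply both sides by m/(1-1): nm = 0 × m/(1-1)

Step 4 multiplies both sides by m/(1-1). However, 1-1 = 0, so this is multiplication by m/0, which is undefined. We cannot multiply by an undefined expression.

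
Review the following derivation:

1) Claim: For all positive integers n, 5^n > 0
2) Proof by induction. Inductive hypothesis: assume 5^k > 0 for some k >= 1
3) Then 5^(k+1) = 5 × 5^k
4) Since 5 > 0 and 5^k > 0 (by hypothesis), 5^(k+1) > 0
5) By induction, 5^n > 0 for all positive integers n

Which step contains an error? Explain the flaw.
Step 5: By induction, 5^n > 0 for all positive integers n

Step 5 concludes the proof by induction, but no base case was ever established. A valid induction proof requires: (1) a base case proving 5^1 > 0, and (2) an inductive step showing IF 5^k > 0 THEN 5^(k+1) > 0. Steps 2-4 correctly establish the inductive step, but without the base case the conclusion in step 5 does not follow.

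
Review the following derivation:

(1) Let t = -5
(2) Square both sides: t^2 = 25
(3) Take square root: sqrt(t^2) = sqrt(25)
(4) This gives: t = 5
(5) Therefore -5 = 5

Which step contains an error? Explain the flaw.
Step 4: This gives: t = 5

Step 4 incorrectly states that sqrt(t^2) = t. The correct identity is sqrt(t^2) = |t|. Since t = -5 < 0, we have sqrt(t^2) = |-5| = 5, not t = -5.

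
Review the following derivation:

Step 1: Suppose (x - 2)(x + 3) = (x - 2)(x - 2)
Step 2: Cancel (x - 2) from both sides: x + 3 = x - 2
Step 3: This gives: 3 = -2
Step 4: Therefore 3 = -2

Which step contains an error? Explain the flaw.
Step 2: Cancel (x - 2) from both sides: x + 3 = x - 2

Step 2 cancels (x - 2) from both sides. This is only valid if (x - 2) ≠ 0, i.e., x ≠ 2. When x = 2, both sides equal zero regardless of the other factors. The correct approach requires considering x = 2 as a separate case.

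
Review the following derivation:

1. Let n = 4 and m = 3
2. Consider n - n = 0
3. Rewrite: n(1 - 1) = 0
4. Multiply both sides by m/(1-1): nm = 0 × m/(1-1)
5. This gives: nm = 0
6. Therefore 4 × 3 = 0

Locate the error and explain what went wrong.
Step 4: Multiply both sides by m/(1-1): nm = 0 × m/(1-1)

Step 4 multiplies both sides by m/(1-1). However, 1-1 = 0, so this is multiplication by m/0, which is undefined. We cannot multiply by an undefined expression.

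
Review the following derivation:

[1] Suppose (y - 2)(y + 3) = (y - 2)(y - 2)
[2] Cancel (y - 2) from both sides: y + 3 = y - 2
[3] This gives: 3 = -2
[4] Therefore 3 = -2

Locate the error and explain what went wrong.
Step 2: Cancel (y - 2) from both sides: y + 3 = y - 2

Step 2 cancels (y - 2) from both sides. This is only valid if (y - 2) ≠ 0, i.e., y ≠ 2. When y = 2, both sides equal zero regardless of the other factors. The correct approach requires considering y = 2 as a separate case.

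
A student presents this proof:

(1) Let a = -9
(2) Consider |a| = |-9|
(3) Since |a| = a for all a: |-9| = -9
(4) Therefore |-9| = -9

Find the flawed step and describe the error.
Step 3: Since |a| = a for all a: |-9| = -9

Step 3 incorrectly states that |a| = a for all a. The correct definition is |a| = a when a >= 0, and |a| = -a when a < 0. Since -9 < 0, we have |-9| = -(-9) = 9, not -9.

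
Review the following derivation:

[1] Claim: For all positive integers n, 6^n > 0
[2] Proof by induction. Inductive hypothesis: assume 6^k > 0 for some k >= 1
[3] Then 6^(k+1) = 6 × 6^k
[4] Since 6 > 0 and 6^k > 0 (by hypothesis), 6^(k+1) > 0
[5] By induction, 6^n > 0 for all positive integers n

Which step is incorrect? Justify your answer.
Step 5: By induction, 6^n > 0 for all positive integers n

Step 5 concludes the proof by induction, but no base case was ever established. A valid induction proof requires: (1) a base case proving 6^1 > 0, and (2) an inductive step showing IF 6^k > 0 THEN 6^(k+1) > 0. Steps 2-4 correctly establish the inductive step, but without the base case the conclusion in step 5 does not follow.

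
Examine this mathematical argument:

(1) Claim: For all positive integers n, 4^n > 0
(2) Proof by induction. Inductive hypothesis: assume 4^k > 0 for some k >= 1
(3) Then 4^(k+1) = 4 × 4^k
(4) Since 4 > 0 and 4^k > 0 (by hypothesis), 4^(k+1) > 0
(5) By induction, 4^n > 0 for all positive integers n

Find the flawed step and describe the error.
Step 5: By induction, 4^n > 0 for all positive integers n

Step 5 concludes the proof by induction, but no base case was ever established. A valid induction proof requires: (1) a base case proving 4^1 > 0, and (2) an inductive step showing IF 4^k > 0 THEN 4^(k+1) > 0. Steps 2-4 correctly establish the inductive step, but without the base case the conclusion in step 5 does not follow.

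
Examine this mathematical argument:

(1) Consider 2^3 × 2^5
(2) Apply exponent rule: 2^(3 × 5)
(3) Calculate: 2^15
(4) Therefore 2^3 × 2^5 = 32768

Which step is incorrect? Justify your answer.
Step 2: Apply exponent rule: 2^(3 × 5)

Step 2 incorrectly states that a^b × a^c = a^(b×c). The correct rule is a^b × a^c = a^(b+c). The actual value is 2^3 × 2^5 = 2^8 = 256, not 2^15 = 32768.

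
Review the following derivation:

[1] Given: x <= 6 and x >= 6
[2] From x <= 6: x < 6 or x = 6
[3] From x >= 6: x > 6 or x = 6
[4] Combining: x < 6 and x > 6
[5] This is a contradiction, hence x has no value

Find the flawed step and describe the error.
Step 4: Combining: x < 6 and x > 6

Step 4 incorrectly combines the conditions. From x <= 6 and x >= 6, the intersection is x = 6. The error treats the 'or' cases as 'and' requirements. The correct conclusion is that x = 6 is the unique solution, not that no solution exists.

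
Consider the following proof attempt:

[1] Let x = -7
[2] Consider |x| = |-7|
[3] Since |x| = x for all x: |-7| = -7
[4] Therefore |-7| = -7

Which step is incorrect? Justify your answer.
Step 3: Since |x| = x for all x: |-7| = -7

Step 3 incorrectly states that |x| = x for all x. The correct definition is |x| = x when x >= 0, and |x| = -x when x < 0. Since -7 < 0, we have |-7| = -(-7) = 7, not -7.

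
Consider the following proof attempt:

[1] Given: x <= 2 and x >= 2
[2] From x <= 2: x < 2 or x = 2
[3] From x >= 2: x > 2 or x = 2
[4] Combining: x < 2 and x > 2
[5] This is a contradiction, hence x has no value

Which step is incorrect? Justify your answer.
Step 4: Combining: x < 2 and x > 2

Step 4 incorrectly combines the conditions. From x <= 2 and x >= 2, the intersection is x = 2. The error treats the 'or' cases as 'and' requirements. The correct conclusion is that x = 2 is the unique solution, not that no solution exists.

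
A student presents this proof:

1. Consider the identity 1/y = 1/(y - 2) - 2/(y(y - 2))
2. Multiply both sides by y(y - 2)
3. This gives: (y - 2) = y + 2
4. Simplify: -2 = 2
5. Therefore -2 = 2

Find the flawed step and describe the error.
Step 3: This gives: (y - 2) = y + 2

Step 3 makes a sign error when clearing denominators. Multiplying -2/(y(y - 2)) by y(y - 2) gives -2, not +2. The correct result is (y - 2) = y - 2, which is trivially true, not (y - 2) = y + 2. (Step 1 is a valid identity: 1/(y - 2) - 2/(y(y - 2)) = (y - 2)/(y(y - 2)) = 1/y.)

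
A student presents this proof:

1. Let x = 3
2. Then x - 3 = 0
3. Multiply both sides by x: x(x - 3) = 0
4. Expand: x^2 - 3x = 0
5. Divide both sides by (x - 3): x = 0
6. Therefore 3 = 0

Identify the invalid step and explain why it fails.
Step 5: Divide both sides by (x - 3): x = 0

Step 5 divides both sides by (x - 3). However, since x = 3, we have (x - 3) = 0. Division by zero is undefined, making this step invalid.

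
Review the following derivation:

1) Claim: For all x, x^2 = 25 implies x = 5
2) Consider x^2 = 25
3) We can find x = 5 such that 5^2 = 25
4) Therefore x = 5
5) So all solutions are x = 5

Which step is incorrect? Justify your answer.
Step 4: Therefore x = 5

Step 4 incorrectly concludes that x = 5 is the only solution. The proof shows that x = 5 is A solution (existence), but does not show it is the ONLY solution (uniqueness). In fact, x = -5 is also a solution since (-5)^2 = 25. Finding one solution doesn't prove there are no others.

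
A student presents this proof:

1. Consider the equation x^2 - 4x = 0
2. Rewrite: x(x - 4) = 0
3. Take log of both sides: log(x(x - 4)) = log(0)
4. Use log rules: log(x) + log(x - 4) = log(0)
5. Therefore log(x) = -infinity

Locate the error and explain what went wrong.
Step 3: Take log of both sides: log(x(x - 4)) = log(0)

Step 3 takes the logarithm of both sides, resulting in log(0) on the right side. The logarithm is only defined for positive numbers; log(0) is undefined (approaches negative infinity). This operation is invalid.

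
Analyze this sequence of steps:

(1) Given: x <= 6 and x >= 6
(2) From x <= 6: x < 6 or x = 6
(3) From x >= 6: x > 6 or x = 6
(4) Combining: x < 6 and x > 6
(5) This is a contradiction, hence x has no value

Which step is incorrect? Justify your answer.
Step 4: Combining: x < 6 and x > 6

Step 4 incorrectly combines the conditions. From x <= 6 and x >= 6, the intersection is x = 6. The error treats the 'or' cases as 'and' requirements. The correct conclusion is that x = 6 is the unique solution, not that no solution exists.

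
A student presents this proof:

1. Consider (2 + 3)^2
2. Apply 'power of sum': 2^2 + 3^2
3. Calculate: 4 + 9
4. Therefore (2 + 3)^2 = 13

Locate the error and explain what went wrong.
Step 2: Apply 'power of sum': 2^2 + 3^2

Step 2 incorrectly applies a non-existent rule '(a+b)^n = a^n + b^n'. This is false in general. The correct expansion uses the binomial theorem. The actual value is (2 + 3)^2 = 5^2 = 25, not 13.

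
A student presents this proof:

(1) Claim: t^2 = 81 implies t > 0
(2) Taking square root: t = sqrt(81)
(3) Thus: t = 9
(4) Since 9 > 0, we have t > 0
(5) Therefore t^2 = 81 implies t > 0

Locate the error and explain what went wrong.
Step 2: Taking square root: t = sqrt(81)

Step 2 takes the square root and assumes the positive root only. The equation t^2 = 81 actually has two solutions: t = 9 and t = -9. The proof silently assumes t > 0 without justification, then uses this assumption to conclude t > 0, which is circular. The counterexample t = -9 shows the claim is false.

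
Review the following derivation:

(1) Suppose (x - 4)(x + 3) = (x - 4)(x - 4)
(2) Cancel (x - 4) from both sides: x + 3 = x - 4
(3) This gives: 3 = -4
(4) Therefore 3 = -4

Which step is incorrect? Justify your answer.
Step 2: Cancel (x - 4) from both sides: x + 3 = x - 4

Step 2 cancels (x - 4) from both sides. This is only valid if (x - 4) ≠ 0, i.e., x ≠ 4. When x = 4, both sides equal zero regardless of the other factors. The correct approach requires considering x = 4 as a separate case.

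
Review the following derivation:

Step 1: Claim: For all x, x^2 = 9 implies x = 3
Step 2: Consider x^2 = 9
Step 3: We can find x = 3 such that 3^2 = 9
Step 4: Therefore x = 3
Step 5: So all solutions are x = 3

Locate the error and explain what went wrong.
Step 4: Therefore x = 3

Step 4 incorrectly concludes that x = 3 is the only solution. The proof shows that x = 3 is A solution (existence), but does not show it is the ONLY solution (uniqueness). In fact, x = -3 is also a solution since (-3)^2 = 9. Finding one solution doesn't prove there are no others.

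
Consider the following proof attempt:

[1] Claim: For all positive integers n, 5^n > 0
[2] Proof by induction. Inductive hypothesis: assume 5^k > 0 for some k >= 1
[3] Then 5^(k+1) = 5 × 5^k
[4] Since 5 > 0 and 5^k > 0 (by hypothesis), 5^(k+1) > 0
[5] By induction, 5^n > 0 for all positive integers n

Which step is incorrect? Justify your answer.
Step 5: By induction, 5^n > 0 for all positive integers n

Step 5 concludes the proof by induction, but no base case was ever established. A valid induction proof requires: (1) a base case proving 5^1 > 0, and (2) an inductive step showing IF 5^k > 0 THEN 5^(k+1) > 0. Steps 2-4 correctly establish the inductive step, but without the base case the conclusion in step 5 does not follow.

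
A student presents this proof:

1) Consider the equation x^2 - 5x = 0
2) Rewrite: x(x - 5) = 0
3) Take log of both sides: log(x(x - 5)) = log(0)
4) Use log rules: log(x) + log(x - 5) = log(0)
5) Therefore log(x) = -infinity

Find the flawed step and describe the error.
Step 3: Take log of both sides: log(x(x - 5)) = log(0)

Step 3 takes the logarithm of both sides, resulting in log(0) on the right side. The logarithm is only defined for positive numbers; log(0) is undefined (approaches negative infinity). This operation is invalid.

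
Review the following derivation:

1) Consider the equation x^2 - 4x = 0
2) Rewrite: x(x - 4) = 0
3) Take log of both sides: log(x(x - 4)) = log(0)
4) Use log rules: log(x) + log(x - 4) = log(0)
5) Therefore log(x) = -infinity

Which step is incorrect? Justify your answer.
Step 3: Take log of both sides: log(x(x - 4)) = log(0)

Step 3 takes the logarithm of both sides, resulting in log(0) on the right side. The logarithm is only defined for positive numbers; log(0) is undefined (approaches negative infinity). This operation is invalid.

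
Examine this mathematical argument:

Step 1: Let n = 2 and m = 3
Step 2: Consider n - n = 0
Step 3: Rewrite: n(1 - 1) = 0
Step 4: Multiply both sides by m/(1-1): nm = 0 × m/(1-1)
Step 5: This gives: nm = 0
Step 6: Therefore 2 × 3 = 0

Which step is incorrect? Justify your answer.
Step 4: Multiply both sides by m/(1-1): nm = 0 × m/(1-1)

Step 4 multiplies both sides by m/(1-1). However, 1-1 = 0, so this is multiplication by m/0, which is undefined. We cannot multiply by an undefined expression.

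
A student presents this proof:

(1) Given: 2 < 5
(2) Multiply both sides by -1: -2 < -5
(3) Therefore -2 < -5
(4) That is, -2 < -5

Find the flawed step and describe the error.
Step 2: Multiply both sides by -1: -2 < -5

Step 2 multiplies both sides by -1 but fails to reverse the inequality sign. When multiplying (or dividing) an inequality by a negative number, the direction must be reversed. Since 2 < 5, we should get -2 > -5, i.e., -2 > -5.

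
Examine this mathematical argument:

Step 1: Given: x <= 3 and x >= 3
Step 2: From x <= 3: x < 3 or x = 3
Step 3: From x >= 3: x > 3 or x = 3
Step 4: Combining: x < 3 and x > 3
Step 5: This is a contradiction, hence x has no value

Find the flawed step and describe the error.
Step 4: Combining: x < 3 and x > 3

Step 4 incorrectly combines the conditions. From x <= 3 and x >= 3, the intersection is x = 3. The error treats the 'or' cases as 'and' requirements. The correct conclusion is that x = 3 is the unique solution, not that no solution exists.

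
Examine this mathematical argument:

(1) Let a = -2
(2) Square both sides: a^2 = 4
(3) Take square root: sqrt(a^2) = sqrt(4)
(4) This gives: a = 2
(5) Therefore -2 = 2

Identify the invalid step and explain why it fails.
Step 4: This gives: a = 2

Step 4 incorrectly states that sqrt(a^2) = a. The correct identity is sqrt(a^2) = |a|. Since a = -2 < 0, we have sqrt(a^2) = |-2| = 2, not a = -2.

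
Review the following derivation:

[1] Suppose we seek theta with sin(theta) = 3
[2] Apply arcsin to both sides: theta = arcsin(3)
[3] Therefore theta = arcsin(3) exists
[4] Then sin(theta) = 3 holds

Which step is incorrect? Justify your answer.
Step 2: Apply arcsin to both sides: theta = arcsin(3)

Step 2 applies arcsin to 3. However, arcsin(x) is only defined for x in [-1, 1] because sin(theta) can only produce values in that range. Since |3| > 1, arcsin(3) is undefined. There is no angle whose sine equals 3.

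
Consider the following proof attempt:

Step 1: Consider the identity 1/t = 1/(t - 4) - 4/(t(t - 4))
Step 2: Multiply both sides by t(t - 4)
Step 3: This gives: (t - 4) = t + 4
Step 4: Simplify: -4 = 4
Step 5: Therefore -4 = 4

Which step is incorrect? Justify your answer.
Step 3: This gives: (t - 4) = t + 4

Step 3 makes a sign error when clearing denominators. Multiplying -4/(t(t - 4)) by t(t - 4) gives -4, not +4. The correct result is (t - 4) = t - 4, which is trivially true, not (t - 4) = t + 4. (Step 1 is a valid identity: 1/(t - 4) - 4/(t(t - 4)) = (t - 4)/(t(t - 4)) = 1/t.)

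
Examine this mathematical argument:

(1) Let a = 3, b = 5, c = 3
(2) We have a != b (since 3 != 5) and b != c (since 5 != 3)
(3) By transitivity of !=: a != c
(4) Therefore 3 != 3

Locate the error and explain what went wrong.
Step 3: By transitivity of !=: a != c

Step 3 incorrectly applies transitivity to the '!=' relation. Transitivity states: if a R b and b R c, then a R c. However, '!=' is not transitive. Counterexample: 3 != 5 and 5 != 3, but 3 = 3 (both equal 3). Transitivity holds for relations like <, <=, =, but not for !=.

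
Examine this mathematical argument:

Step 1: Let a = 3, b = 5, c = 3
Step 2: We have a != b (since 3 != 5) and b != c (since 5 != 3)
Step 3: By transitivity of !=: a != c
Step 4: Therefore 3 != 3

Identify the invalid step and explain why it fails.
Step 3: By transitivity of !=: a != c

Step 3 incorrectly applies transitivity to the '!=' relation. Transitivity states: if a R b and b R c, then a R c. However, '!=' is not transitive. Counterexample: 3 != 5 and 5 != 3, but 3 = 3 (both equal 3). Transitivity holds for relations like <, <=, =, but not for !=.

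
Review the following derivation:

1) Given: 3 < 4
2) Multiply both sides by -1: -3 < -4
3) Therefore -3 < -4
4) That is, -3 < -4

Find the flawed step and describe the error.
Step 2: Multiply both sides by -1: -3 < -4

Step 2 multiplies both sides by -1 but fails to reverse the inequality sign. When multiplying (or dividing) an inequality by a negative number, the direction must be reversed. Since 3 < 4, we should get -3 > -4, i.e., -3 > -4.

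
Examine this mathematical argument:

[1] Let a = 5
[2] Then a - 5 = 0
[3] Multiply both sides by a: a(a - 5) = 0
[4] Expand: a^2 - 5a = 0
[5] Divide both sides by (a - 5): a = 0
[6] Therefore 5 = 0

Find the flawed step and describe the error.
Step 5: Divide both sides by (a - 5): a = 0

Step 5 divides both sides by (a - 5). However, since a = 5, we have (a - 5) = 0. Division by zero is undefined, making this step invalid.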